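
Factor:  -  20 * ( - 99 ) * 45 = 89100 = 2^2 * 3^4 * 5^2*11^1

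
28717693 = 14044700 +14672993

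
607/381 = 1+226/381=1.59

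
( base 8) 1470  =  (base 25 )17o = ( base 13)4B5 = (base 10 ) 824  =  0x338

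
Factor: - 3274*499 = -1633726=-2^1*499^1*1637^1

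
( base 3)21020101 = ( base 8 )12233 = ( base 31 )5F5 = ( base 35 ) 4AP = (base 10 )5275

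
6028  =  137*44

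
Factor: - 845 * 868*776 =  - 2^5 * 5^1*7^1*13^2*31^1*97^1 =- 569164960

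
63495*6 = 380970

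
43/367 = 43/367 =0.12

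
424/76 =5 + 11/19 = 5.58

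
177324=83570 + 93754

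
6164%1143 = 449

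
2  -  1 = 1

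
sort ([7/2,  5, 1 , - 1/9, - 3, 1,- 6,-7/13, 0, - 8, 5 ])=[-8, - 6, - 3 , - 7/13, - 1/9, 0,1, 1, 7/2, 5, 5]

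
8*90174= 721392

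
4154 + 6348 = 10502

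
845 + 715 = 1560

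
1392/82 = 696/41 = 16.98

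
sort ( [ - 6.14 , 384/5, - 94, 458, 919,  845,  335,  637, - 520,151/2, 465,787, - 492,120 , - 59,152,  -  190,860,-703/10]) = [ - 520 , - 492 , - 190, - 94, - 703/10, - 59, - 6.14,151/2,384/5,120,152, 335,458,465,  637, 787,845,  860,919 ]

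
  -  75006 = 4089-79095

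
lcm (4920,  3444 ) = 34440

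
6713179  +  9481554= 16194733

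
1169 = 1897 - 728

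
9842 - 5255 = 4587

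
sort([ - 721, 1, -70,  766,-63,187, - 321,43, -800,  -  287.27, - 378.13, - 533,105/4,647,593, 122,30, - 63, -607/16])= [ - 800, - 721,-533, - 378.13 , - 321,- 287.27,-70, - 63, - 63,- 607/16, 1, 105/4, 30, 43, 122,187,593, 647 , 766 ] 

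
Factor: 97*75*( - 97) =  - 705675=- 3^1* 5^2*97^2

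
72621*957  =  69498297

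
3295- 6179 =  - 2884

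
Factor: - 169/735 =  - 3^(  -  1 )*5^( - 1)*7^( - 2) *13^2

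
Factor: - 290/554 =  - 5^1 * 29^1*277^( - 1 )= - 145/277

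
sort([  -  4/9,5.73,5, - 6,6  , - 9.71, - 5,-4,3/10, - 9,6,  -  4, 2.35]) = [ - 9.71 , - 9, - 6, - 5, - 4, - 4, - 4/9,3/10,2.35,5 , 5.73, 6,6]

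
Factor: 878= 2^1 * 439^1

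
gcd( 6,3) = 3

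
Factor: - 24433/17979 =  - 3^( - 1)*13^( - 1)* 53^1 = -53/39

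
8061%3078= 1905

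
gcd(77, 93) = 1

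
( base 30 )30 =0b1011010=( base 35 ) 2k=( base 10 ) 90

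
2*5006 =10012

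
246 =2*123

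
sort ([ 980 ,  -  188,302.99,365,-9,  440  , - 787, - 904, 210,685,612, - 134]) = [ - 904,-787, - 188, - 134,  -  9, 210, 302.99,  365,440  ,  612,685, 980] 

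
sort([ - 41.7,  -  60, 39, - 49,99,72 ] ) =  [ - 60, - 49, - 41.7, 39, 72,99 ]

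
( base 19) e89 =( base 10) 5215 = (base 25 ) 88F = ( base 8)12137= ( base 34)4HD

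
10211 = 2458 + 7753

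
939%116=11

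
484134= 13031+471103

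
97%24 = 1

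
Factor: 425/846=2^(  -  1)*3^( - 2)*5^2 * 17^1*47^( - 1 )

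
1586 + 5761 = 7347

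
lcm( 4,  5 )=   20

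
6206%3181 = 3025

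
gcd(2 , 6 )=2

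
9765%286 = 41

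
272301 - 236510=35791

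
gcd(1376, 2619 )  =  1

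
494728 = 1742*284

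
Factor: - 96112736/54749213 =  - 2^5 * 1091^1  *  2753^1*54749213^( - 1)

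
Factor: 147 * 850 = 2^1*3^1*5^2*7^2*17^1 = 124950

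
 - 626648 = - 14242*44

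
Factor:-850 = -2^1*5^2*17^1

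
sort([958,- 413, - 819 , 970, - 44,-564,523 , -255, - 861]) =[- 861,- 819,-564, - 413,-255,  -  44, 523,  958,  970]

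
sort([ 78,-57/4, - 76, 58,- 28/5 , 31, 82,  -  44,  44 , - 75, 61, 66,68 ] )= [-76, - 75,-44, - 57/4, - 28/5 , 31,44, 58,61,66,68, 78, 82]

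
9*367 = 3303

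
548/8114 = 274/4057= 0.07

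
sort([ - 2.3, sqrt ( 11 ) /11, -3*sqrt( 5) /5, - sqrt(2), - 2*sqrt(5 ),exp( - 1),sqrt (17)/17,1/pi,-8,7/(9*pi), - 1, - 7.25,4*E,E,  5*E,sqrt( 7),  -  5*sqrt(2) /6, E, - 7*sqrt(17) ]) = [ - 7*sqrt( 17),  -  8, - 7.25, - 2*sqrt( 5), - 2.3 , - sqrt(2 ), - 3 * sqrt(5)/5, - 5 * sqrt ( 2 )/6, - 1,sqrt(17 )/17, 7/ ( 9* pi),sqrt(11)/11, 1/pi,exp (-1), sqrt(7) , E,E,4*E,5*E]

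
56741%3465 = 1301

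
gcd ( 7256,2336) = 8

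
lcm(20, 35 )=140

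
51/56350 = 51/56350 = 0.00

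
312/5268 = 26/439 =0.06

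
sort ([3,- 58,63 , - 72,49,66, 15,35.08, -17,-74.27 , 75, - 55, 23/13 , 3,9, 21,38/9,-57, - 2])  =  [ - 74.27, - 72,  -  58 , - 57, - 55, - 17, - 2,23/13, 3, 3 , 38/9 , 9,15,21,35.08 , 49,63,66,75]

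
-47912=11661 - 59573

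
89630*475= 42574250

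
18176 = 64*284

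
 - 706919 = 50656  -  757575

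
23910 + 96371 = 120281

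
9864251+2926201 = 12790452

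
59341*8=474728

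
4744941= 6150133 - 1405192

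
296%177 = 119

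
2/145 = 2/145 = 0.01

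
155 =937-782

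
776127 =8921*87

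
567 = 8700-8133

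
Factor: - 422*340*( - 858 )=2^4*3^1*5^1*11^1 * 13^1*17^1*211^1 = 123105840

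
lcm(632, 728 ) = 57512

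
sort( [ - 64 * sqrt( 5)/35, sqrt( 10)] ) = [- 64* sqrt( 5 ) /35,sqrt(10 )]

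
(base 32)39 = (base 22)4h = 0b1101001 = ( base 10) 105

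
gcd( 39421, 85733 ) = 1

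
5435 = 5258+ 177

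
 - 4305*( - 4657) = 20048385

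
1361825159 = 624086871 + 737738288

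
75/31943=75/31943 = 0.00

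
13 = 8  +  5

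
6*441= 2646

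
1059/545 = 1+514/545 = 1.94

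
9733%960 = 133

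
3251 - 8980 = -5729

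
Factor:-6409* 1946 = - 12471914 = - 2^1*7^1*13^1*17^1*29^1* 139^1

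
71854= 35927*2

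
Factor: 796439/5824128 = 2^( - 7 )*3^(-1)*7^1*29^(-1)*523^( - 1)*113777^1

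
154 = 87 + 67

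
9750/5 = 1950 = 1950.00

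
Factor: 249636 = 2^2 * 3^1*71^1*293^1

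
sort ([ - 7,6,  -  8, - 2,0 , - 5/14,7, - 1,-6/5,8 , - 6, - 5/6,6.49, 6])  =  [-8 , - 7, - 6 ,-2, - 6/5, - 1, - 5/6,  -  5/14,  0, 6 , 6,6.49 , 7,8]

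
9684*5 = 48420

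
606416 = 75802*8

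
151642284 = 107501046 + 44141238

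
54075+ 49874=103949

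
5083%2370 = 343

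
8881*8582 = 76216742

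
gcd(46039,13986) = 7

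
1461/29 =1461/29 = 50.38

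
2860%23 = 8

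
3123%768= 51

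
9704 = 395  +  9309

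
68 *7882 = 535976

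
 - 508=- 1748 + 1240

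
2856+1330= 4186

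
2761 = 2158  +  603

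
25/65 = 5/13 = 0.38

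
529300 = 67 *7900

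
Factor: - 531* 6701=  - 3558231 = - 3^2*59^1*6701^1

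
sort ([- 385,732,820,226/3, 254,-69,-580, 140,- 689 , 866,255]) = [  -  689, - 580,-385, - 69,226/3,140,254,255,732,820, 866]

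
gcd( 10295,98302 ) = 1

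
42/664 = 21/332  =  0.06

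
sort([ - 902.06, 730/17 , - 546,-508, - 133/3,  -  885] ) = [ - 902.06, - 885, - 546,-508,-133/3,730/17 ] 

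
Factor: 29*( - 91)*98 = -2^1*7^3*13^1*29^1 = - 258622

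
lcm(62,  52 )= 1612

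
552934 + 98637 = 651571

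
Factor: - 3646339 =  - 3646339^1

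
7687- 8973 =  - 1286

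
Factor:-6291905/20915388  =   -2^(-2 )*3^( - 3) * 5^1*13^( - 1 )*97^1*12973^1*14897^(- 1)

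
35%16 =3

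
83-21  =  62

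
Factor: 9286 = 2^1*4643^1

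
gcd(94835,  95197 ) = 1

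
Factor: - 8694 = -2^1*3^3 * 7^1 * 23^1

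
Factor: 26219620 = 2^2*5^1*7^1*19^1*9857^1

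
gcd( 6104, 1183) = 7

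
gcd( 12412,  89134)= 2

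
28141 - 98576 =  - 70435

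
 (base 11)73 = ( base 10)80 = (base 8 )120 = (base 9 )88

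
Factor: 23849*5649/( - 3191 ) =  - 134723001/3191 = - 3^1*7^2*269^1*3191^( - 1)*3407^1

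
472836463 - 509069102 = - 36232639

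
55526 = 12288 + 43238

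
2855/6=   475  +  5/6 = 475.83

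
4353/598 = 4353/598 = 7.28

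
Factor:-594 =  - 2^1*3^3*11^1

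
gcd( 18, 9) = 9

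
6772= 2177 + 4595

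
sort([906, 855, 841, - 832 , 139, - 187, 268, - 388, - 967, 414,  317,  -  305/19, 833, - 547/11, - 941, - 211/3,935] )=[-967,-941, - 832, - 388,  -  187, - 211/3, - 547/11, - 305/19,139, 268 , 317,414 , 833, 841, 855, 906,935 ]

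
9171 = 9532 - 361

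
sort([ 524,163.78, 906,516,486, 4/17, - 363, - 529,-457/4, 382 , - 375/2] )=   [ - 529, - 363, - 375/2, - 457/4,4/17,163.78,382,486 , 516, 524,906 ] 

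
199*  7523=1497077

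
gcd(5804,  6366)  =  2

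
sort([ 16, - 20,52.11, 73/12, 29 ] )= [ - 20,  73/12, 16, 29,52.11]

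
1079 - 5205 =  - 4126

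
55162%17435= 2857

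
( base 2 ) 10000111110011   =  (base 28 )b2b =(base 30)9JL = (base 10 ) 8691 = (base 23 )G9K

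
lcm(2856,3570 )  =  14280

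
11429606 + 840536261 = 851965867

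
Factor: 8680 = 2^3*5^1 * 7^1*31^1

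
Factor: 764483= 79^1*9677^1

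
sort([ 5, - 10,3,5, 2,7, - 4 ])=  [-10, - 4,2, 3,5,5, 7]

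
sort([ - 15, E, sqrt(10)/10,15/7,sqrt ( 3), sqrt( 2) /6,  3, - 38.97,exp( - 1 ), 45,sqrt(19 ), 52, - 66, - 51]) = [ - 66, - 51, - 38.97, - 15,sqrt( 2 ) /6,sqrt( 10)/10,exp( - 1 ), sqrt(3 ), 15/7, E, 3, sqrt(19 ),45 , 52]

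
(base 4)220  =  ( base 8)50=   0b101000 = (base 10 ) 40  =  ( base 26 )1E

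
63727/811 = 78+ 469/811= 78.58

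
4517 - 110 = 4407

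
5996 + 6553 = 12549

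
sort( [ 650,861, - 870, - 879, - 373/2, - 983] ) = [ -983, - 879, - 870, - 373/2, 650 , 861]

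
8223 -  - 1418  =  9641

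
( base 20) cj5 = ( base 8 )12101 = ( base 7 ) 21055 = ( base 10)5185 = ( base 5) 131220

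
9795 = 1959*5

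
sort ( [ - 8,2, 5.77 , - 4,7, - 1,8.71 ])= [ - 8,-4 , -1,2,5.77, 7,8.71 ] 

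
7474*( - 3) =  - 22422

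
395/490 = 79/98 = 0.81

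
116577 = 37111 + 79466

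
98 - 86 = 12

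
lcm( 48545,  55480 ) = 388360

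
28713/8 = 28713/8= 3589.12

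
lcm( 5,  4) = 20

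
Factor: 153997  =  153997^1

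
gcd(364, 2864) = 4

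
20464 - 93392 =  -72928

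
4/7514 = 2/3757 = 0.00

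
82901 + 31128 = 114029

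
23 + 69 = 92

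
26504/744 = 3313/93 = 35.62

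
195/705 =13/47 = 0.28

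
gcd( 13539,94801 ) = 1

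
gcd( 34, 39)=1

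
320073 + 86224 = 406297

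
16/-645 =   -  16/645 = - 0.02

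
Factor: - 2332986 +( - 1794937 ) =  - 4127923 = - 17^1*  242819^1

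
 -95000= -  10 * 9500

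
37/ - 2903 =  - 1  +  2866/2903  =  - 0.01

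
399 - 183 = 216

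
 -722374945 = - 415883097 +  - 306491848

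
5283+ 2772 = 8055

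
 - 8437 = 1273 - 9710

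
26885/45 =5377/9 =597.44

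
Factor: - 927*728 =  -  2^3*3^2*7^1 * 13^1*103^1 = - 674856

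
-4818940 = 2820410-7639350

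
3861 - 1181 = 2680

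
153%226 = 153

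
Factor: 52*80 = 4160 = 2^6 * 5^1*13^1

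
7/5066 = 7/5066 = 0.00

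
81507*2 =163014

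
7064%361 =205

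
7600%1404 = 580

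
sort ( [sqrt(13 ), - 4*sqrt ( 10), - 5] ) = [ - 4*sqrt ( 10 ), - 5, sqrt(13) ] 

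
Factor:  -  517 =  - 11^1*47^1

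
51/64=51/64 = 0.80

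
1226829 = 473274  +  753555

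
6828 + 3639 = 10467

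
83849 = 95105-11256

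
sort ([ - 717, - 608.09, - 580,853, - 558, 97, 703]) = [ - 717 , - 608.09, - 580,-558,97,703, 853]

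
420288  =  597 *704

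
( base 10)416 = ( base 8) 640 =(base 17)178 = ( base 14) 21a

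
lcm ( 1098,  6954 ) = 20862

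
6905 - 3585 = 3320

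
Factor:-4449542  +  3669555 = -13^1*59999^1 = - 779987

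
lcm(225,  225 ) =225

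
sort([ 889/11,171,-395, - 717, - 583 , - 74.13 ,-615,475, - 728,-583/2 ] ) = [-728,-717,-615, - 583,  -  395, - 583/2,-74.13,889/11,171,475 ]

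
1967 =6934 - 4967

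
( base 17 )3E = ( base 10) 65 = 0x41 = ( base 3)2102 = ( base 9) 72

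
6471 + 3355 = 9826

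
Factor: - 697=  - 17^1*41^1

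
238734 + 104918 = 343652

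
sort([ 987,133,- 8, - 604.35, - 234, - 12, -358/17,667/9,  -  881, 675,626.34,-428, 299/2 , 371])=[ - 881, - 604.35, -428,-234,-358/17, - 12 , - 8,667/9,133, 299/2, 371, 626.34,675, 987]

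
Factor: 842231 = 13^1*17^1*37^1 * 103^1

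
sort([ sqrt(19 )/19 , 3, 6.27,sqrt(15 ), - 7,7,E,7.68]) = [-7,sqrt( 19)/19,E, 3,sqrt ( 15),6.27,7,7.68]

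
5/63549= 5/63549  =  0.00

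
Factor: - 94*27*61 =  - 2^1*3^3 * 47^1*61^1 = -154818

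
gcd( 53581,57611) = 1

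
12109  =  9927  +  2182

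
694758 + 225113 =919871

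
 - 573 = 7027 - 7600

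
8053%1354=1283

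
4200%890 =640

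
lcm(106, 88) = 4664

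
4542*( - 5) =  - 22710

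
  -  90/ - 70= 1 + 2/7= 1.29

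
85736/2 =42868= 42868.00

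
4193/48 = 4193/48 = 87.35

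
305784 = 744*411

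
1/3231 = 1/3231 = 0.00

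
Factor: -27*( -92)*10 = 2^3*3^3*5^1 *23^1 = 24840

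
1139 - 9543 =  - 8404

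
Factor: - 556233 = - 3^1 *31^1 * 5981^1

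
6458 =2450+4008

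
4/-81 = -4/81 = -0.05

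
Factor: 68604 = 2^2*3^1*5717^1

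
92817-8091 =84726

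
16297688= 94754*172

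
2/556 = 1/278 =0.00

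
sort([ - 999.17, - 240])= [  -  999.17, - 240 ] 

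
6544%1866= 946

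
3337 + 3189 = 6526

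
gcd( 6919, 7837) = 17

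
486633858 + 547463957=1034097815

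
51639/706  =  51639/706 =73.14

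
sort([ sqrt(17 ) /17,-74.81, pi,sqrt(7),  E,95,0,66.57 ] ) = [  -  74.81 , 0, sqrt(17)/17 , sqrt(7),E,pi,66.57,95]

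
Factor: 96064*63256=2^9*19^1*79^1*7907^1 = 6076624384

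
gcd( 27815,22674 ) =1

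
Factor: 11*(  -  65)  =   - 5^1*11^1*13^1 =- 715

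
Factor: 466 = 2^1*233^1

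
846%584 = 262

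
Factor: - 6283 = -61^1*103^1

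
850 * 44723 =38014550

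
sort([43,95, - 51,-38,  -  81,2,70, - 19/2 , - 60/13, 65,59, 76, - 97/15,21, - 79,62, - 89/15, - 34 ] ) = [ - 81, - 79, - 51, - 38, - 34, - 19/2, - 97/15, - 89/15,-60/13,2 , 21,43, 59,62,  65, 70, 76, 95]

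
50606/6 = 8434 + 1/3 = 8434.33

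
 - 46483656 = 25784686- 72268342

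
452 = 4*113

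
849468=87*9764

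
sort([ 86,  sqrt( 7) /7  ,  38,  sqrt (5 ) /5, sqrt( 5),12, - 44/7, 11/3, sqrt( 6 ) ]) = [  -  44/7, sqrt( 7 )/7, sqrt( 5 ) /5,  sqrt( 5 ) , sqrt( 6 ),11/3 , 12,38, 86]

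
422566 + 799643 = 1222209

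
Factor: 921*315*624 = 2^4 *3^4* 5^1*7^1*13^1 * 307^1 = 181031760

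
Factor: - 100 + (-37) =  - 137 = - 137^1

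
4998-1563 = 3435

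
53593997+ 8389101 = 61983098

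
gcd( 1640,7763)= 1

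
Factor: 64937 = 64937^1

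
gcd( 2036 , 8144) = 2036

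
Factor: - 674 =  - 2^1*337^1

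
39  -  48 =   -  9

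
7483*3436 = 25711588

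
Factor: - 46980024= - 2^3*3^1*7^3*13^1*439^1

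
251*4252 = 1067252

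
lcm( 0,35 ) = 0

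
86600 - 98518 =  - 11918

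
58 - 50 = 8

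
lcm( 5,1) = 5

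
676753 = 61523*11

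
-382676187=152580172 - 535256359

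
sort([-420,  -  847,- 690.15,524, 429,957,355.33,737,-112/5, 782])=[ - 847,-690.15, - 420,-112/5, 355.33, 429, 524,737, 782 , 957 ]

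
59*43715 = 2579185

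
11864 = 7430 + 4434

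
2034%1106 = 928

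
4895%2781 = 2114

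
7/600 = 7/600 = 0.01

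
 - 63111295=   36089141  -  99200436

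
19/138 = 19/138=0.14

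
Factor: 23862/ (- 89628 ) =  - 41/154=-  2^( - 1) * 7^(  -  1 )*11^( - 1 )*41^1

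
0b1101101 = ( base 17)67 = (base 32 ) 3d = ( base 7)214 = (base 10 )109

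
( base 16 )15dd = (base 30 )66H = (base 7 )22214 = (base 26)877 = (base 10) 5597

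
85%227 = 85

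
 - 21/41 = - 1 + 20/41  =  - 0.51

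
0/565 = 0=   0.00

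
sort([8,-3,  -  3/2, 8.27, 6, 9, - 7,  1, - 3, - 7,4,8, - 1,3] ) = [  -  7, -7, - 3, - 3, - 3/2, - 1, 1,3, 4,  6, 8, 8, 8.27, 9 ]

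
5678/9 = 630 + 8/9 = 630.89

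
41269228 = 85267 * 484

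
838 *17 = 14246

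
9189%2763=900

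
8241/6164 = 1 + 31/92 = 1.34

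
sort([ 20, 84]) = [ 20, 84] 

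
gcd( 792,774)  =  18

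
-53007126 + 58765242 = 5758116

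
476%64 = 28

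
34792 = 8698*4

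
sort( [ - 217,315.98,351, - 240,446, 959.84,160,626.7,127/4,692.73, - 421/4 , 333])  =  [ - 240, -217, - 421/4,127/4,160,315.98, 333 , 351 , 446, 626.7 , 692.73,959.84]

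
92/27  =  3 + 11/27=3.41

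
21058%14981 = 6077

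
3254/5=3254/5 = 650.80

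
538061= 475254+62807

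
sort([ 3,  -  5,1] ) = [-5,1,  3]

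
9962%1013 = 845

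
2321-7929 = -5608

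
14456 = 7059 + 7397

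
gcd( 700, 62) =2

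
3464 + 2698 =6162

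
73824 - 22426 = 51398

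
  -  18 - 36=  - 54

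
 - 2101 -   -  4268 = 2167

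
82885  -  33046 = 49839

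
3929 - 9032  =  - 5103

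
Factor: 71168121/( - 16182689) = - 3^2*7907569^1*16182689^( - 1)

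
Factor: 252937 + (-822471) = -2^1*7^1*17^1 *2393^1 = -569534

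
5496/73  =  75 + 21/73 =75.29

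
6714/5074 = 3357/2537 = 1.32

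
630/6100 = 63/610 = 0.10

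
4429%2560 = 1869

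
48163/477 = 100 + 463/477 = 100.97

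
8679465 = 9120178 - 440713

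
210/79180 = 21/7918 =0.00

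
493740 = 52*9495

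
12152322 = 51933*234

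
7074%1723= 182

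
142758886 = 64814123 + 77944763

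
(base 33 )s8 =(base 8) 1644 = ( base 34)re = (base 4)32210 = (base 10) 932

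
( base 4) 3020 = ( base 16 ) C8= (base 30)6k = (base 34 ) 5u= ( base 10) 200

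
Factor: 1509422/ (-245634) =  - 754711/122817 = -3^ (-1)*40939^( - 1)*754711^1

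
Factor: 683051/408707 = 13^( - 1 )*47^1*149^( - 1)  *211^( - 1 ) *14533^1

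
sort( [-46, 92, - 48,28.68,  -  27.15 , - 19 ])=[ - 48, - 46 ,-27.15, -19,  28.68,92 ] 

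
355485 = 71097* 5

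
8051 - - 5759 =13810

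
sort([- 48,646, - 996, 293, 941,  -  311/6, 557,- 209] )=[ - 996, - 209, - 311/6 ,-48, 293, 557, 646, 941] 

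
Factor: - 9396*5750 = -54027000 =-  2^3*3^4 *5^3*23^1*29^1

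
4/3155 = 4/3155 = 0.00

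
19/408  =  19/408 = 0.05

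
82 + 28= 110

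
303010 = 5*60602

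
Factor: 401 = 401^1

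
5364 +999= 6363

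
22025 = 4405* 5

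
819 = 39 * 21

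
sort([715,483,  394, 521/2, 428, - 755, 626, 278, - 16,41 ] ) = [ - 755, - 16,41, 521/2,278, 394 , 428, 483, 626, 715]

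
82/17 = 4 + 14/17 = 4.82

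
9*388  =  3492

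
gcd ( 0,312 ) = 312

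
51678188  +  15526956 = 67205144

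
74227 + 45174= 119401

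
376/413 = 376/413 = 0.91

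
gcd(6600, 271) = 1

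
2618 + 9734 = 12352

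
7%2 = 1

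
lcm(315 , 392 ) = 17640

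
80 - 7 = 73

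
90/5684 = 45/2842 = 0.02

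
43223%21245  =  733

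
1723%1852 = 1723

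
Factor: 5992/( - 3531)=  - 56/33 = - 2^3 *3^ (  -  1 ) * 7^1 * 11^(  -  1) 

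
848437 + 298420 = 1146857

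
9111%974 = 345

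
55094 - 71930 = -16836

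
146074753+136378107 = 282452860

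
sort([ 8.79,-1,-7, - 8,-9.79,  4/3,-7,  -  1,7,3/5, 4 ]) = [ - 9.79, - 8, - 7, - 7, - 1,- 1,3/5,4/3,4,7,8.79]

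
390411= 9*43379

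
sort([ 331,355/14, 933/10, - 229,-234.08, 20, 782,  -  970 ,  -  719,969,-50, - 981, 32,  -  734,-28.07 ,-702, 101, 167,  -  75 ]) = [ - 981,-970, - 734 ,  -  719, - 702,- 234.08, - 229, - 75 , - 50, - 28.07,20,355/14, 32, 933/10, 101, 167 , 331, 782,  969 ]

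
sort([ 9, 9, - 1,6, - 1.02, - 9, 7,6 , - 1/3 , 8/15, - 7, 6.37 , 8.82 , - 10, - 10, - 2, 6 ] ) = [ - 10, - 10, - 9, - 7, - 2, - 1.02, - 1, - 1/3, 8/15, 6, 6,6,6.37,7,8.82, 9,9]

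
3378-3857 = -479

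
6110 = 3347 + 2763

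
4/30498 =2/15249 = 0.00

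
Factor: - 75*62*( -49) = 227850 = 2^1*3^1*5^2 *7^2* 31^1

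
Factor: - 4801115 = -5^1*11^1*87293^1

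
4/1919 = 4/1919 = 0.00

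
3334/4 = 833 + 1/2= 833.50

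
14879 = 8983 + 5896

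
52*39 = 2028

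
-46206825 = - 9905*4665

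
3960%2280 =1680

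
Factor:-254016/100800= - 63/25 = - 3^2 *5^(- 2)* 7^1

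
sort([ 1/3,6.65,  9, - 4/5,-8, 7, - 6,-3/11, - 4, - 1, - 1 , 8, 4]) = [ - 8, - 6, - 4,-1, - 1, -4/5, - 3/11,1/3,  4, 6.65,7,8,9 ]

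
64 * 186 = 11904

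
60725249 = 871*69719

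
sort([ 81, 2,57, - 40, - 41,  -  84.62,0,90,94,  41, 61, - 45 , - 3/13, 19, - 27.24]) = [  -  84.62, - 45 , - 41, - 40,-27.24 , - 3/13,0,2 , 19,41,57, 61,81 , 90, 94 ] 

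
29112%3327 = 2496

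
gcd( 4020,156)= 12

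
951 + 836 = 1787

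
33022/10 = 16511/5 = 3302.20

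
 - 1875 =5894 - 7769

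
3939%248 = 219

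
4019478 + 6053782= 10073260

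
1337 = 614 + 723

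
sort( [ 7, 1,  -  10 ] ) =[ - 10, 1, 7 ] 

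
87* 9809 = 853383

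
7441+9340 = 16781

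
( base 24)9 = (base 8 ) 11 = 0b1001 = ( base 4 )21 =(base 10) 9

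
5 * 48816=244080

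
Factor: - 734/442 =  - 13^( - 1)*17^( - 1)*367^1 = -367/221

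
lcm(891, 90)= 8910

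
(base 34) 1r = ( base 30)21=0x3D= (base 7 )115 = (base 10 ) 61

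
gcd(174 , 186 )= 6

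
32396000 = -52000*( - 623)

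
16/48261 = 16/48261 = 0.00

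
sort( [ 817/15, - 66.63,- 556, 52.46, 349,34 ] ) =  [ - 556, - 66.63,34,52.46,  817/15 , 349] 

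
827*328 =271256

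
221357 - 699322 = -477965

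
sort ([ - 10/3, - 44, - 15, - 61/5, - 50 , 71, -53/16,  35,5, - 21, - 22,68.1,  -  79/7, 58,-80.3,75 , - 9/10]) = [ - 80.3, - 50, - 44,-22, - 21 , - 15, - 61/5 , - 79/7, - 10/3, - 53/16, - 9/10,5,35, 58, 68.1, 71,75]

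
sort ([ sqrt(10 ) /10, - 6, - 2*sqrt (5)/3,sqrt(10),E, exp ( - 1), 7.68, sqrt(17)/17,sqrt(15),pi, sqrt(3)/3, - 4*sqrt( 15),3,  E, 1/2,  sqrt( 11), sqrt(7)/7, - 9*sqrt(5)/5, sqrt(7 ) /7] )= [ - 4*sqrt(15 ),  -  6, - 9*sqrt(5 )/5, - 2*sqrt(5)/3,sqrt(17)/17,sqrt(10 )/10,exp( - 1 ),sqrt(7)/7, sqrt(7 ) /7,1/2, sqrt(3)/3,E, E,3, pi, sqrt(10) , sqrt ( 11),sqrt(15),  7.68 ]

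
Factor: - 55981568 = -2^9*53^1*2063^1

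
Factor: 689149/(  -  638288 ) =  - 2^(-4)*7^(- 1 )*19^2*23^1*41^(-1)*83^1 * 139^ ( - 1)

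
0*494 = 0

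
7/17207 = 7/17207 = 0.00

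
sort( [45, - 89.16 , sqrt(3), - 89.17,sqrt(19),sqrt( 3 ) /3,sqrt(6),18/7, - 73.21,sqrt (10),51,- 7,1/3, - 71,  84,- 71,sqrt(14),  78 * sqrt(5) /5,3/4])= [ - 89.17,-89.16, - 73.21, - 71,-71, - 7, 1/3,sqrt ( 3)/3, 3/4,sqrt(3 ),sqrt( 6),18/7,sqrt(10),sqrt(14),sqrt( 19 ), 78*sqrt( 5)/5 , 45,51,84]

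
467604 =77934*6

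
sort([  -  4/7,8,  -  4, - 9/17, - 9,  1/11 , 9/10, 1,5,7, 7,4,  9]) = [ - 9, - 4, -4/7, - 9/17,1/11,  9/10, 1,4,5, 7,7,  8,9 ]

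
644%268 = 108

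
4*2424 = 9696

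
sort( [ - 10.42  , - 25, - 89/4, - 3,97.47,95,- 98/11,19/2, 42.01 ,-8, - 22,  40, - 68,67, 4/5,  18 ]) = [-68,-25, - 89/4,- 22, - 10.42, - 98/11, - 8, - 3, 4/5, 19/2,18,  40,42.01, 67,95,  97.47]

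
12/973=12/973 = 0.01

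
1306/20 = 653/10 = 65.30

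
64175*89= 5711575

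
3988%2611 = 1377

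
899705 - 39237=860468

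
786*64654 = 50818044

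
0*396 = 0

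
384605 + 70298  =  454903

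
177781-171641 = 6140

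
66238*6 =397428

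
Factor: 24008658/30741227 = 2^1*3^1*11^( - 1 )*17^1 * 113^1*2083^1*2794657^( - 1 ) 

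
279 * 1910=532890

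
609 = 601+8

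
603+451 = 1054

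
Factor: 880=2^4 * 5^1*11^1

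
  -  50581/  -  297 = 170 + 91/297=170.31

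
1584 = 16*99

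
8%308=8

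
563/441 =1+122/441=1.28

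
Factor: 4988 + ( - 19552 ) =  - 14564 = - 2^2*11^1*331^1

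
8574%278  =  234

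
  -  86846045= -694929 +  - 86151116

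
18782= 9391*2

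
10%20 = 10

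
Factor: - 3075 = -3^1* 5^2*41^1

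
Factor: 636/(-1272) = -1/2 = -2^ (-1)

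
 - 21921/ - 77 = 284+53/77 = 284.69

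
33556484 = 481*69764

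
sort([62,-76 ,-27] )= [ - 76  , - 27 , 62 ]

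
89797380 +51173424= 140970804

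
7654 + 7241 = 14895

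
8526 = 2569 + 5957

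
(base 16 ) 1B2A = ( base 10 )6954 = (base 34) 60I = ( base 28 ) 8oa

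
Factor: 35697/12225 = 5^( - 2)*73^1 = 73/25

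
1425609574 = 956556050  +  469053524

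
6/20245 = 6/20245 = 0.00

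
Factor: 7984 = 2^4*499^1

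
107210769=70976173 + 36234596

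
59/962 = 59/962= 0.06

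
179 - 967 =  - 788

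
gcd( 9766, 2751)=1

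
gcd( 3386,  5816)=2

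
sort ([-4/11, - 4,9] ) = [ - 4,-4/11, 9] 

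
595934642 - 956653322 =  - 360718680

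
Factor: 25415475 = 3^1*5^2* 317^1*1069^1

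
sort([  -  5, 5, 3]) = [ - 5,  3,5] 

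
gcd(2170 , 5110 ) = 70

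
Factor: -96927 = - 3^1*32309^1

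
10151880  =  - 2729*( -3720 )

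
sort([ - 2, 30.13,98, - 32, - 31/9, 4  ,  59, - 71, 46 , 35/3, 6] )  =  [ -71, - 32,- 31/9, - 2,  4, 6, 35/3, 30.13, 46, 59,98 ]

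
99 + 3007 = 3106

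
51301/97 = 51301/97=528.88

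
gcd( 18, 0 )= 18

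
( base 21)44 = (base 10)88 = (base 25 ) 3D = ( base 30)2s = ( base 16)58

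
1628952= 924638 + 704314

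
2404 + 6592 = 8996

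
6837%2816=1205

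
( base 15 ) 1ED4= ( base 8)15104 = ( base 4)1221010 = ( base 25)aio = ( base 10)6724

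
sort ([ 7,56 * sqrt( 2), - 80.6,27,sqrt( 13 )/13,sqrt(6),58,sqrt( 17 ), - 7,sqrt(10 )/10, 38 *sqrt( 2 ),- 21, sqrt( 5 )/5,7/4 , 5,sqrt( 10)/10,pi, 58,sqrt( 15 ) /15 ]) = [ - 80.6, - 21, - 7,sqrt( 15)/15,sqrt( 13 ) /13,sqrt (10) /10,  sqrt(10)/10,sqrt(5)/5,7/4,sqrt (6 ) , pi,sqrt (17),5,7,27,38 * sqrt (2),58,58, 56*sqrt(2 )] 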